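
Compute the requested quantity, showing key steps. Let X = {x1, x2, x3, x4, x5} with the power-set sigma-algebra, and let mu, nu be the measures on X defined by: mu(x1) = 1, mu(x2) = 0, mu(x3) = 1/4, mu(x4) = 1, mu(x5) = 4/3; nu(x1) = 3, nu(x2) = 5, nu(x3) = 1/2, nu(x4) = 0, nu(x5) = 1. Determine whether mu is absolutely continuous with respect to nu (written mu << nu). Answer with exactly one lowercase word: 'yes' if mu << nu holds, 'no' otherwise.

mu << nu means: every nu-null measurable set is also mu-null; equivalently, for every atom x, if nu({x}) = 0 then mu({x}) = 0.
Checking each atom:
  x1: nu = 3 > 0 -> no constraint.
  x2: nu = 5 > 0 -> no constraint.
  x3: nu = 1/2 > 0 -> no constraint.
  x4: nu = 0, mu = 1 > 0 -> violates mu << nu.
  x5: nu = 1 > 0 -> no constraint.
The atom(s) x4 violate the condition (nu = 0 but mu > 0). Therefore mu is NOT absolutely continuous w.r.t. nu.

no


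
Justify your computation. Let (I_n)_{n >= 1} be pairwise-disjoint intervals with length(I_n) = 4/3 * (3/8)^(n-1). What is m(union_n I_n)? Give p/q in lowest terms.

By countable additivity of the Lebesgue measure on pairwise disjoint measurable sets,
  m(union_{n >= 1} I_n) = sum_{n >= 1} m(I_n) = sum_{n >= 1} a * r^(n-1),
  with a = 4/3 and r = 3/8.
Since 0 < r = 3/8 < 1, the geometric series converges:
  sum_{n >= 1} a * r^(n-1) = a / (1 - r).
  = 4/3 / (1 - 3/8)
  = 4/3 / (5/8)
  = 32/15.

32/15


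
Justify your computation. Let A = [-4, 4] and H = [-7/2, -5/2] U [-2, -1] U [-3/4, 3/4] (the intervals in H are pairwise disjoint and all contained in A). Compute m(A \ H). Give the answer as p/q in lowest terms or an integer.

The ambient interval has length m(A) = 4 - (-4) = 8.
Since the holes are disjoint and sit inside A, by finite additivity
  m(H) = sum_i (b_i - a_i), and m(A \ H) = m(A) - m(H).
Computing the hole measures:
  m(H_1) = -5/2 - (-7/2) = 1.
  m(H_2) = -1 - (-2) = 1.
  m(H_3) = 3/4 - (-3/4) = 3/2.
Summed: m(H) = 1 + 1 + 3/2 = 7/2.
So m(A \ H) = 8 - 7/2 = 9/2.

9/2


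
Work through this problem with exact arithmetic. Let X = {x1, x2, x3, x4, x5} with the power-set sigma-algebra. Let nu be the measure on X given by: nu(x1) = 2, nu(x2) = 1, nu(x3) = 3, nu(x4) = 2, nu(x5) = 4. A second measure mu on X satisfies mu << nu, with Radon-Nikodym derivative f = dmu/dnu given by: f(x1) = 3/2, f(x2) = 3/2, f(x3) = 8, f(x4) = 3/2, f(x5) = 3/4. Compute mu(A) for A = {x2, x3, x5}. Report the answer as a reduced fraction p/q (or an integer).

By the defining property of the Radon-Nikodym derivative, for every measurable set A,
  mu(A) = integral_A f dnu.
Since nu is a discrete measure concentrated on the atoms of X, the integral over A reduces to the sum
  mu(A) = sum_{x in A} f(x) * nu({x}).
Computing each term:
  x2: f(x2) * nu(x2) = 3/2 * 1 = 3/2.
  x3: f(x3) * nu(x3) = 8 * 3 = 24.
  x5: f(x5) * nu(x5) = 3/4 * 4 = 3.
Summing: mu(A) = 3/2 + 24 + 3 = 57/2.

57/2


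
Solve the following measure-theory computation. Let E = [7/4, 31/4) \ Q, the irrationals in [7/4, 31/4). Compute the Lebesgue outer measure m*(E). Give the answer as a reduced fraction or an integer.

The interval I = [7/4, 31/4) has m(I) = 31/4 - 7/4 = 6 (endpoints are measure-zero, so open/closed/half-open agree). Write I = (I cap Q) u (I \ Q). The rationals in I are countable, so m*(I cap Q) = 0 (cover each rational by intervals whose total length is arbitrarily small). By countable subadditivity m*(I) <= m*(I cap Q) + m*(I \ Q), hence m*(I \ Q) >= m(I) = 6. The reverse inequality m*(I \ Q) <= m*(I) = 6 is trivial since (I \ Q) is a subset of I. Therefore m*(I \ Q) = 6.

6


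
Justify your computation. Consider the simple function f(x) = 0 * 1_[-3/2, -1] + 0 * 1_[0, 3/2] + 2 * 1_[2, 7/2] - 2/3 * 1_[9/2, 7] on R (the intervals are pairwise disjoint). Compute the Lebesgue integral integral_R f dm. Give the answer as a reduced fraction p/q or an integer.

For a simple function f = sum_i c_i * 1_{A_i} with disjoint A_i,
  integral f dm = sum_i c_i * m(A_i).
Lengths of the A_i:
  m(A_1) = -1 - (-3/2) = 1/2.
  m(A_2) = 3/2 - 0 = 3/2.
  m(A_3) = 7/2 - 2 = 3/2.
  m(A_4) = 7 - 9/2 = 5/2.
Contributions c_i * m(A_i):
  (0) * (1/2) = 0.
  (0) * (3/2) = 0.
  (2) * (3/2) = 3.
  (-2/3) * (5/2) = -5/3.
Total: 0 + 0 + 3 - 5/3 = 4/3.

4/3


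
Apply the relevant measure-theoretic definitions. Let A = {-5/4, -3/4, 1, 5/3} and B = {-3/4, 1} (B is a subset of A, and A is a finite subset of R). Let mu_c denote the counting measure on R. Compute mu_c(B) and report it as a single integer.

Counting measure assigns mu_c(E) = |E| (number of elements) when E is finite.
B has 2 element(s), so mu_c(B) = 2.

2


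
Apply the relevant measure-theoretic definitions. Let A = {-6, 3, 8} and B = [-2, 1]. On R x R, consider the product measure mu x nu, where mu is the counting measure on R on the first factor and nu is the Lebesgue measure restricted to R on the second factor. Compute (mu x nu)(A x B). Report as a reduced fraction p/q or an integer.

For a measurable rectangle A x B, the product measure satisfies
  (mu x nu)(A x B) = mu(A) * nu(B).
  mu(A) = 3.
  nu(B) = 3.
  (mu x nu)(A x B) = 3 * 3 = 9.

9


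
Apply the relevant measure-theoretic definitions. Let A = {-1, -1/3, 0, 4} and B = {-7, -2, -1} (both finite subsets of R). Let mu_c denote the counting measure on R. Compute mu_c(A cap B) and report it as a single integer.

Counting measure on a finite set equals cardinality. mu_c(A cap B) = |A cap B| (elements appearing in both).
Enumerating the elements of A that also lie in B gives 1 element(s).
So mu_c(A cap B) = 1.

1


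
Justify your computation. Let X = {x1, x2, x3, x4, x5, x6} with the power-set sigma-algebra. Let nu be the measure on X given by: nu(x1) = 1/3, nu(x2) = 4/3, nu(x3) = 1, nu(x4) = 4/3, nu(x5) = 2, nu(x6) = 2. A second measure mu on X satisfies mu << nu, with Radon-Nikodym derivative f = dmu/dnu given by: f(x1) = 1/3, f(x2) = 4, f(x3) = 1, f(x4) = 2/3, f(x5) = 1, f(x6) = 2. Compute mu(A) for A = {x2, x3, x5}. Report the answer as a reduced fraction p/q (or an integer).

By the defining property of the Radon-Nikodym derivative, for every measurable set A,
  mu(A) = integral_A f dnu.
Since nu is a discrete measure concentrated on the atoms of X, the integral over A reduces to the sum
  mu(A) = sum_{x in A} f(x) * nu({x}).
Computing each term:
  x2: f(x2) * nu(x2) = 4 * 4/3 = 16/3.
  x3: f(x3) * nu(x3) = 1 * 1 = 1.
  x5: f(x5) * nu(x5) = 1 * 2 = 2.
Summing: mu(A) = 16/3 + 1 + 2 = 25/3.

25/3


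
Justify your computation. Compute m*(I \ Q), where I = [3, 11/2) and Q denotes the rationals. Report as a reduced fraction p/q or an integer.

The interval I = [3, 11/2) has m(I) = 11/2 - 3 = 5/2 (endpoints are measure-zero, so open/closed/half-open agree). Write I = (I cap Q) u (I \ Q). The rationals in I are countable, so m*(I cap Q) = 0 (cover each rational by intervals whose total length is arbitrarily small). By countable subadditivity m*(I) <= m*(I cap Q) + m*(I \ Q), hence m*(I \ Q) >= m(I) = 5/2. The reverse inequality m*(I \ Q) <= m*(I) = 5/2 is trivial since (I \ Q) is a subset of I. Therefore m*(I \ Q) = 5/2.

5/2


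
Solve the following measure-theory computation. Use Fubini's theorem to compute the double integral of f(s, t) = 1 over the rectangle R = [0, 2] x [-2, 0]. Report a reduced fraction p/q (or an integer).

f(s, t) is a tensor product of a function of s and a function of t, and both factors are bounded continuous (hence Lebesgue integrable) on the rectangle, so Fubini's theorem applies:
  integral_R f d(m x m) = (integral_a1^b1 1 ds) * (integral_a2^b2 1 dt).
Inner integral in s: integral_{0}^{2} 1 ds = (2^1 - 0^1)/1
  = 2.
Inner integral in t: integral_{-2}^{0} 1 dt = (0^1 - (-2)^1)/1
  = 2.
Product: (2) * (2) = 4.

4


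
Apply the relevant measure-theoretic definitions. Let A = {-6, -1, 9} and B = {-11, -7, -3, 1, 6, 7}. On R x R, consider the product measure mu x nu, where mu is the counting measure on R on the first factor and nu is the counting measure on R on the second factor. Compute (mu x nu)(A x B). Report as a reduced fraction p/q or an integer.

For a measurable rectangle A x B, the product measure satisfies
  (mu x nu)(A x B) = mu(A) * nu(B).
  mu(A) = 3.
  nu(B) = 6.
  (mu x nu)(A x B) = 3 * 6 = 18.

18


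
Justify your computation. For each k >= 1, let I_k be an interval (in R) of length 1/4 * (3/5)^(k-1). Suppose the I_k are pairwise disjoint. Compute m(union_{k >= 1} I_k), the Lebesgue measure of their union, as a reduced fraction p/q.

By countable additivity of the Lebesgue measure on pairwise disjoint measurable sets,
  m(union_{k >= 1} I_k) = sum_{k >= 1} m(I_k) = sum_{k >= 1} a * r^(k-1),
  with a = 1/4 and r = 3/5.
Since 0 < r = 3/5 < 1, the geometric series converges:
  sum_{k >= 1} a * r^(k-1) = a / (1 - r).
  = 1/4 / (1 - 3/5)
  = 1/4 / (2/5)
  = 5/8.

5/8


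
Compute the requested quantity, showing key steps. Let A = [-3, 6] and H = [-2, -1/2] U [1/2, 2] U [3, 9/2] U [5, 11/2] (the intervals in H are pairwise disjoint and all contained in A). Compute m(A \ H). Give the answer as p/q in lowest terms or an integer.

The ambient interval has length m(A) = 6 - (-3) = 9.
Since the holes are disjoint and sit inside A, by finite additivity
  m(H) = sum_i (b_i - a_i), and m(A \ H) = m(A) - m(H).
Computing the hole measures:
  m(H_1) = -1/2 - (-2) = 3/2.
  m(H_2) = 2 - 1/2 = 3/2.
  m(H_3) = 9/2 - 3 = 3/2.
  m(H_4) = 11/2 - 5 = 1/2.
Summed: m(H) = 3/2 + 3/2 + 3/2 + 1/2 = 5.
So m(A \ H) = 9 - 5 = 4.

4


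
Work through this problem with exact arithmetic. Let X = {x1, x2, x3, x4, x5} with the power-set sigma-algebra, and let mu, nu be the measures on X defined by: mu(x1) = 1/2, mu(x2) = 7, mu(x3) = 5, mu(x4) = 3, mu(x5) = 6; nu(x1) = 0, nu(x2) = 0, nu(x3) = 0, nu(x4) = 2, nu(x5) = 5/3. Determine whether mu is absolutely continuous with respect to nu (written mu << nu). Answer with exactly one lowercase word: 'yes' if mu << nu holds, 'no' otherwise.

mu << nu means: every nu-null measurable set is also mu-null; equivalently, for every atom x, if nu({x}) = 0 then mu({x}) = 0.
Checking each atom:
  x1: nu = 0, mu = 1/2 > 0 -> violates mu << nu.
  x2: nu = 0, mu = 7 > 0 -> violates mu << nu.
  x3: nu = 0, mu = 5 > 0 -> violates mu << nu.
  x4: nu = 2 > 0 -> no constraint.
  x5: nu = 5/3 > 0 -> no constraint.
The atom(s) x1, x2, x3 violate the condition (nu = 0 but mu > 0). Therefore mu is NOT absolutely continuous w.r.t. nu.

no


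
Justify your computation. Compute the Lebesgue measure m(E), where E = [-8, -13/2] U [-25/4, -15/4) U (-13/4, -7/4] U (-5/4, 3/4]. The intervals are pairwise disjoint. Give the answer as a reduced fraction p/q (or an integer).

For pairwise disjoint intervals, m(union_i I_i) = sum_i m(I_i),
and m is invariant under swapping open/closed endpoints (single points have measure 0).
So m(E) = sum_i (b_i - a_i).
  I_1 has length -13/2 - (-8) = 3/2.
  I_2 has length -15/4 - (-25/4) = 5/2.
  I_3 has length -7/4 - (-13/4) = 3/2.
  I_4 has length 3/4 - (-5/4) = 2.
Summing:
  m(E) = 3/2 + 5/2 + 3/2 + 2 = 15/2.

15/2


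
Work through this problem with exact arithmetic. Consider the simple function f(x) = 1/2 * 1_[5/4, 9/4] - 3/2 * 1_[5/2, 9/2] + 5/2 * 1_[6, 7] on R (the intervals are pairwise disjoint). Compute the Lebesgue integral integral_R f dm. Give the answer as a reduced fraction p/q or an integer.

For a simple function f = sum_i c_i * 1_{A_i} with disjoint A_i,
  integral f dm = sum_i c_i * m(A_i).
Lengths of the A_i:
  m(A_1) = 9/4 - 5/4 = 1.
  m(A_2) = 9/2 - 5/2 = 2.
  m(A_3) = 7 - 6 = 1.
Contributions c_i * m(A_i):
  (1/2) * (1) = 1/2.
  (-3/2) * (2) = -3.
  (5/2) * (1) = 5/2.
Total: 1/2 - 3 + 5/2 = 0.

0


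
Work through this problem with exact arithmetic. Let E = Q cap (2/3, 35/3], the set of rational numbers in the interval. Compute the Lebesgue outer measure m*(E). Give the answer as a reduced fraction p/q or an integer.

Q cap (2/3, 35/3] is countable; list its elements as q_1, q_2, ... . Fix eps > 0 and cover the k-th point by an interval of length eps * 2^(-k). The cover has total length eps * sum_{k>=1} 2^(-k) = eps, so by definition of outer measure m*(Q cap (2/3, 35/3]) <= eps. Since eps was arbitrary and m* >= 0, the outer measure is 0.

0


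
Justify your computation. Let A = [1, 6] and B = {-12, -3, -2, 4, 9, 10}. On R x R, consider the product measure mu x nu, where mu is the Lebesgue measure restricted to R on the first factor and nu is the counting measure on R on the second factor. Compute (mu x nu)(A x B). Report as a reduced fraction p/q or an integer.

For a measurable rectangle A x B, the product measure satisfies
  (mu x nu)(A x B) = mu(A) * nu(B).
  mu(A) = 5.
  nu(B) = 6.
  (mu x nu)(A x B) = 5 * 6 = 30.

30


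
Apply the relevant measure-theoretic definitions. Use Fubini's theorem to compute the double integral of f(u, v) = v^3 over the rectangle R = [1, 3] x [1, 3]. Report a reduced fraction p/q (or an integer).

f(u, v) is a tensor product of a function of u and a function of v, and both factors are bounded continuous (hence Lebesgue integrable) on the rectangle, so Fubini's theorem applies:
  integral_R f d(m x m) = (integral_a1^b1 1 du) * (integral_a2^b2 v^3 dv).
Inner integral in u: integral_{1}^{3} 1 du = (3^1 - 1^1)/1
  = 2.
Inner integral in v: integral_{1}^{3} v^3 dv = (3^4 - 1^4)/4
  = 20.
Product: (2) * (20) = 40.

40


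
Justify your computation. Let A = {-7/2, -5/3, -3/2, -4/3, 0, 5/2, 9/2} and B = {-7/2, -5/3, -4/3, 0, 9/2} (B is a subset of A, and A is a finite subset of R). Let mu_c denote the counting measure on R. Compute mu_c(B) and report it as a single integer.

Counting measure assigns mu_c(E) = |E| (number of elements) when E is finite.
B has 5 element(s), so mu_c(B) = 5.

5


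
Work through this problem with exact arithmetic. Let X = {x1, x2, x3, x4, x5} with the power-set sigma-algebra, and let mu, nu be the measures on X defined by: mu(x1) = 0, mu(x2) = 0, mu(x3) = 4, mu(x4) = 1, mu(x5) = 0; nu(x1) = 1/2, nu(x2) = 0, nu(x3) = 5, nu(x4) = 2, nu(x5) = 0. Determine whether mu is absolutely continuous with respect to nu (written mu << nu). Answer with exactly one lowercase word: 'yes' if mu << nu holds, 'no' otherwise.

mu << nu means: every nu-null measurable set is also mu-null; equivalently, for every atom x, if nu({x}) = 0 then mu({x}) = 0.
Checking each atom:
  x1: nu = 1/2 > 0 -> no constraint.
  x2: nu = 0, mu = 0 -> consistent with mu << nu.
  x3: nu = 5 > 0 -> no constraint.
  x4: nu = 2 > 0 -> no constraint.
  x5: nu = 0, mu = 0 -> consistent with mu << nu.
No atom violates the condition. Therefore mu << nu.

yes


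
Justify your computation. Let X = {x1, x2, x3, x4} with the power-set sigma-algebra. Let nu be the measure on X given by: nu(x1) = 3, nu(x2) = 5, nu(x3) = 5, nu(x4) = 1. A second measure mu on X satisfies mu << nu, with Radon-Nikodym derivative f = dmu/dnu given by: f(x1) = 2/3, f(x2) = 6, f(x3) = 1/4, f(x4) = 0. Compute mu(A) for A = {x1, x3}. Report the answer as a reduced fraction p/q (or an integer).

By the defining property of the Radon-Nikodym derivative, for every measurable set A,
  mu(A) = integral_A f dnu.
Since nu is a discrete measure concentrated on the atoms of X, the integral over A reduces to the sum
  mu(A) = sum_{x in A} f(x) * nu({x}).
Computing each term:
  x1: f(x1) * nu(x1) = 2/3 * 3 = 2.
  x3: f(x3) * nu(x3) = 1/4 * 5 = 5/4.
Summing: mu(A) = 2 + 5/4 = 13/4.

13/4


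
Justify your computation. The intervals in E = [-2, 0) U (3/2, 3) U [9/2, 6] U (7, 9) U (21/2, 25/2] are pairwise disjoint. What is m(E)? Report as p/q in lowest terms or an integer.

For pairwise disjoint intervals, m(union_i I_i) = sum_i m(I_i),
and m is invariant under swapping open/closed endpoints (single points have measure 0).
So m(E) = sum_i (b_i - a_i).
  I_1 has length 0 - (-2) = 2.
  I_2 has length 3 - 3/2 = 3/2.
  I_3 has length 6 - 9/2 = 3/2.
  I_4 has length 9 - 7 = 2.
  I_5 has length 25/2 - 21/2 = 2.
Summing:
  m(E) = 2 + 3/2 + 3/2 + 2 + 2 = 9.

9


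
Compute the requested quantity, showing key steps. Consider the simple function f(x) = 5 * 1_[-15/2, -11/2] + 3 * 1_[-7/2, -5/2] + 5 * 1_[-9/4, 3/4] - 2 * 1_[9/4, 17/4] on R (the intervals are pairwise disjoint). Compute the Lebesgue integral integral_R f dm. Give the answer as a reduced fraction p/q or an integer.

For a simple function f = sum_i c_i * 1_{A_i} with disjoint A_i,
  integral f dm = sum_i c_i * m(A_i).
Lengths of the A_i:
  m(A_1) = -11/2 - (-15/2) = 2.
  m(A_2) = -5/2 - (-7/2) = 1.
  m(A_3) = 3/4 - (-9/4) = 3.
  m(A_4) = 17/4 - 9/4 = 2.
Contributions c_i * m(A_i):
  (5) * (2) = 10.
  (3) * (1) = 3.
  (5) * (3) = 15.
  (-2) * (2) = -4.
Total: 10 + 3 + 15 - 4 = 24.

24


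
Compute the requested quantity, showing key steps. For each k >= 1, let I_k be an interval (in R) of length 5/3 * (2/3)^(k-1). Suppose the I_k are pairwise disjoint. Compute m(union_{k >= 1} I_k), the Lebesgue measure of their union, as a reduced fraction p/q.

By countable additivity of the Lebesgue measure on pairwise disjoint measurable sets,
  m(union_{k >= 1} I_k) = sum_{k >= 1} m(I_k) = sum_{k >= 1} a * r^(k-1),
  with a = 5/3 and r = 2/3.
Since 0 < r = 2/3 < 1, the geometric series converges:
  sum_{k >= 1} a * r^(k-1) = a / (1 - r).
  = 5/3 / (1 - 2/3)
  = 5/3 / (1/3)
  = 5.

5


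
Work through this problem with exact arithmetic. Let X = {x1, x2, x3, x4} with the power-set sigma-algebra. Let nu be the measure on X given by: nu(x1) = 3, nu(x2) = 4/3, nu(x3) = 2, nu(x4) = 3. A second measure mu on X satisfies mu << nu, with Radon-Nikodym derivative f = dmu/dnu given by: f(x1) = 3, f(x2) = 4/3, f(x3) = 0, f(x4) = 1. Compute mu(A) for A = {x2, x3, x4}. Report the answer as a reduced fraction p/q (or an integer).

By the defining property of the Radon-Nikodym derivative, for every measurable set A,
  mu(A) = integral_A f dnu.
Since nu is a discrete measure concentrated on the atoms of X, the integral over A reduces to the sum
  mu(A) = sum_{x in A} f(x) * nu({x}).
Computing each term:
  x2: f(x2) * nu(x2) = 4/3 * 4/3 = 16/9.
  x3: f(x3) * nu(x3) = 0 * 2 = 0.
  x4: f(x4) * nu(x4) = 1 * 3 = 3.
Summing: mu(A) = 16/9 + 0 + 3 = 43/9.

43/9


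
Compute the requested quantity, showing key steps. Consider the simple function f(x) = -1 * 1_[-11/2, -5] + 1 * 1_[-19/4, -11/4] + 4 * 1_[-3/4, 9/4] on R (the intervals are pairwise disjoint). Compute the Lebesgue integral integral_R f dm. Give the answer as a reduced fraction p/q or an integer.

For a simple function f = sum_i c_i * 1_{A_i} with disjoint A_i,
  integral f dm = sum_i c_i * m(A_i).
Lengths of the A_i:
  m(A_1) = -5 - (-11/2) = 1/2.
  m(A_2) = -11/4 - (-19/4) = 2.
  m(A_3) = 9/4 - (-3/4) = 3.
Contributions c_i * m(A_i):
  (-1) * (1/2) = -1/2.
  (1) * (2) = 2.
  (4) * (3) = 12.
Total: -1/2 + 2 + 12 = 27/2.

27/2


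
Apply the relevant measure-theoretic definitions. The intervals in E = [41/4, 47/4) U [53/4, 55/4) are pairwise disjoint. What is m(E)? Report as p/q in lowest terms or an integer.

For pairwise disjoint intervals, m(union_i I_i) = sum_i m(I_i),
and m is invariant under swapping open/closed endpoints (single points have measure 0).
So m(E) = sum_i (b_i - a_i).
  I_1 has length 47/4 - 41/4 = 3/2.
  I_2 has length 55/4 - 53/4 = 1/2.
Summing:
  m(E) = 3/2 + 1/2 = 2.

2


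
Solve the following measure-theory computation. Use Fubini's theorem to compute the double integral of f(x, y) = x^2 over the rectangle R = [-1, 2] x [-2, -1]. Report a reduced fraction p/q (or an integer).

f(x, y) is a tensor product of a function of x and a function of y, and both factors are bounded continuous (hence Lebesgue integrable) on the rectangle, so Fubini's theorem applies:
  integral_R f d(m x m) = (integral_a1^b1 x^2 dx) * (integral_a2^b2 1 dy).
Inner integral in x: integral_{-1}^{2} x^2 dx = (2^3 - (-1)^3)/3
  = 3.
Inner integral in y: integral_{-2}^{-1} 1 dy = ((-1)^1 - (-2)^1)/1
  = 1.
Product: (3) * (1) = 3.

3


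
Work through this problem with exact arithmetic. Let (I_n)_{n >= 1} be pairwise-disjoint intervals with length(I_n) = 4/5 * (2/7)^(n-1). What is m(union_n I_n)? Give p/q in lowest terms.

By countable additivity of the Lebesgue measure on pairwise disjoint measurable sets,
  m(union_{n >= 1} I_n) = sum_{n >= 1} m(I_n) = sum_{n >= 1} a * r^(n-1),
  with a = 4/5 and r = 2/7.
Since 0 < r = 2/7 < 1, the geometric series converges:
  sum_{n >= 1} a * r^(n-1) = a / (1 - r).
  = 4/5 / (1 - 2/7)
  = 4/5 / (5/7)
  = 28/25.

28/25


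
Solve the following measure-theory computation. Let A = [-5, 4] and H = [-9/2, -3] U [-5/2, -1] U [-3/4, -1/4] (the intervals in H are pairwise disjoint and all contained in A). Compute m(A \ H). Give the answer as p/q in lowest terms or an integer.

The ambient interval has length m(A) = 4 - (-5) = 9.
Since the holes are disjoint and sit inside A, by finite additivity
  m(H) = sum_i (b_i - a_i), and m(A \ H) = m(A) - m(H).
Computing the hole measures:
  m(H_1) = -3 - (-9/2) = 3/2.
  m(H_2) = -1 - (-5/2) = 3/2.
  m(H_3) = -1/4 - (-3/4) = 1/2.
Summed: m(H) = 3/2 + 3/2 + 1/2 = 7/2.
So m(A \ H) = 9 - 7/2 = 11/2.

11/2


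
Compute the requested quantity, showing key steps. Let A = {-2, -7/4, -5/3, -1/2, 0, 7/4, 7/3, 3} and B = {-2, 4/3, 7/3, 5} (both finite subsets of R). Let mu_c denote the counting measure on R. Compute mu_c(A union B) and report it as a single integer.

Counting measure on a finite set equals cardinality. By inclusion-exclusion, |A union B| = |A| + |B| - |A cap B|.
|A| = 8, |B| = 4, |A cap B| = 2.
So mu_c(A union B) = 8 + 4 - 2 = 10.

10


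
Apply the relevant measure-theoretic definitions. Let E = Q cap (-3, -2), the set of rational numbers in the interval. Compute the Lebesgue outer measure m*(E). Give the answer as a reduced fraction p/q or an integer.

The set Q cap (-3, -2) is countable (a subset of the countable set Q). Lebesgue outer measure of any countable set is 0: each singleton {q} has m*({q}) = 0, and by countable subadditivity m*(union_k {q_k}) <= sum_k m*({q_k}) = sum_k 0 = 0. The reverse inequality m*(E) >= 0 is automatic. So m*(Q cap (-3, -2)) = 0.

0


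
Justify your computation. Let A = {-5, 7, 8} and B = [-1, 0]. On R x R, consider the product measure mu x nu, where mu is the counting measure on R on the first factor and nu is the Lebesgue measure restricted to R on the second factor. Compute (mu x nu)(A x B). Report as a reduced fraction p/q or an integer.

For a measurable rectangle A x B, the product measure satisfies
  (mu x nu)(A x B) = mu(A) * nu(B).
  mu(A) = 3.
  nu(B) = 1.
  (mu x nu)(A x B) = 3 * 1 = 3.

3


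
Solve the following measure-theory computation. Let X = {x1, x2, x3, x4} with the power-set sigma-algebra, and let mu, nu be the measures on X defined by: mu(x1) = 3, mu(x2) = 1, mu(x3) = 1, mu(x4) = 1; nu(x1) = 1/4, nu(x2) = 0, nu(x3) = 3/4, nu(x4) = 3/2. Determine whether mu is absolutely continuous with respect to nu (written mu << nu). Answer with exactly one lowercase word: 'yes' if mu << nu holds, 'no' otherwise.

mu << nu means: every nu-null measurable set is also mu-null; equivalently, for every atom x, if nu({x}) = 0 then mu({x}) = 0.
Checking each atom:
  x1: nu = 1/4 > 0 -> no constraint.
  x2: nu = 0, mu = 1 > 0 -> violates mu << nu.
  x3: nu = 3/4 > 0 -> no constraint.
  x4: nu = 3/2 > 0 -> no constraint.
The atom(s) x2 violate the condition (nu = 0 but mu > 0). Therefore mu is NOT absolutely continuous w.r.t. nu.

no


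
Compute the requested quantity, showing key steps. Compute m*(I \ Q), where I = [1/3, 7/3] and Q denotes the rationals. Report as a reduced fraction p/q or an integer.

The interval I = [1/3, 7/3] has m(I) = 7/3 - 1/3 = 2 (endpoints are measure-zero, so open/closed/half-open agree). Write I = (I cap Q) u (I \ Q). The rationals in I are countable, so m*(I cap Q) = 0 (cover each rational by intervals whose total length is arbitrarily small). By countable subadditivity m*(I) <= m*(I cap Q) + m*(I \ Q), hence m*(I \ Q) >= m(I) = 2. The reverse inequality m*(I \ Q) <= m*(I) = 2 is trivial since (I \ Q) is a subset of I. Therefore m*(I \ Q) = 2.

2


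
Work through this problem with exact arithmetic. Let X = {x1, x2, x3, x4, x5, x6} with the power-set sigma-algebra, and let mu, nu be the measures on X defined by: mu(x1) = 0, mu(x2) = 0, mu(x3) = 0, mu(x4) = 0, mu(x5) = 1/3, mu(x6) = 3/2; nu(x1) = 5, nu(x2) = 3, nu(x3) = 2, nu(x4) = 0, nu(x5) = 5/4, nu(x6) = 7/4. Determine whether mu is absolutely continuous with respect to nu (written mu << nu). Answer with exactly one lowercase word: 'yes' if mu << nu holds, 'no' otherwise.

mu << nu means: every nu-null measurable set is also mu-null; equivalently, for every atom x, if nu({x}) = 0 then mu({x}) = 0.
Checking each atom:
  x1: nu = 5 > 0 -> no constraint.
  x2: nu = 3 > 0 -> no constraint.
  x3: nu = 2 > 0 -> no constraint.
  x4: nu = 0, mu = 0 -> consistent with mu << nu.
  x5: nu = 5/4 > 0 -> no constraint.
  x6: nu = 7/4 > 0 -> no constraint.
No atom violates the condition. Therefore mu << nu.

yes


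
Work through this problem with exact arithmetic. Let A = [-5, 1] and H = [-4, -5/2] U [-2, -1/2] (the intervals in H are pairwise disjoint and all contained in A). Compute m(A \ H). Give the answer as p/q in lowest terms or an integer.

The ambient interval has length m(A) = 1 - (-5) = 6.
Since the holes are disjoint and sit inside A, by finite additivity
  m(H) = sum_i (b_i - a_i), and m(A \ H) = m(A) - m(H).
Computing the hole measures:
  m(H_1) = -5/2 - (-4) = 3/2.
  m(H_2) = -1/2 - (-2) = 3/2.
Summed: m(H) = 3/2 + 3/2 = 3.
So m(A \ H) = 6 - 3 = 3.

3


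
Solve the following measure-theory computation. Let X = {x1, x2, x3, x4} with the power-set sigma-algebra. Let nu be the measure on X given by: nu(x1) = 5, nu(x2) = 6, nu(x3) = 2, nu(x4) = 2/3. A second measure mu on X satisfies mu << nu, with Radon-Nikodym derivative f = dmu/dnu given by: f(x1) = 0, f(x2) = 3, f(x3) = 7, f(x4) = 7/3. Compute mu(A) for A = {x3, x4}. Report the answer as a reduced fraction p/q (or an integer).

By the defining property of the Radon-Nikodym derivative, for every measurable set A,
  mu(A) = integral_A f dnu.
Since nu is a discrete measure concentrated on the atoms of X, the integral over A reduces to the sum
  mu(A) = sum_{x in A} f(x) * nu({x}).
Computing each term:
  x3: f(x3) * nu(x3) = 7 * 2 = 14.
  x4: f(x4) * nu(x4) = 7/3 * 2/3 = 14/9.
Summing: mu(A) = 14 + 14/9 = 140/9.

140/9


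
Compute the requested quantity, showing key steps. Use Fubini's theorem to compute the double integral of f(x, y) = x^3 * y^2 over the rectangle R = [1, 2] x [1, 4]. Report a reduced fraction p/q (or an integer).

f(x, y) is a tensor product of a function of x and a function of y, and both factors are bounded continuous (hence Lebesgue integrable) on the rectangle, so Fubini's theorem applies:
  integral_R f d(m x m) = (integral_a1^b1 x^3 dx) * (integral_a2^b2 y^2 dy).
Inner integral in x: integral_{1}^{2} x^3 dx = (2^4 - 1^4)/4
  = 15/4.
Inner integral in y: integral_{1}^{4} y^2 dy = (4^3 - 1^3)/3
  = 21.
Product: (15/4) * (21) = 315/4.

315/4


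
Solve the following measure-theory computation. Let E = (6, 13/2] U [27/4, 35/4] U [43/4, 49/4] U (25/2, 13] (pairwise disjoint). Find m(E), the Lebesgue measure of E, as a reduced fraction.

For pairwise disjoint intervals, m(union_i I_i) = sum_i m(I_i),
and m is invariant under swapping open/closed endpoints (single points have measure 0).
So m(E) = sum_i (b_i - a_i).
  I_1 has length 13/2 - 6 = 1/2.
  I_2 has length 35/4 - 27/4 = 2.
  I_3 has length 49/4 - 43/4 = 3/2.
  I_4 has length 13 - 25/2 = 1/2.
Summing:
  m(E) = 1/2 + 2 + 3/2 + 1/2 = 9/2.

9/2


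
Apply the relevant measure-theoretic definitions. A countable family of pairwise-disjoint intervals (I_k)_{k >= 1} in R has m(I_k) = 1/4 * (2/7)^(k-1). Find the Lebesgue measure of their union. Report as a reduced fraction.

By countable additivity of the Lebesgue measure on pairwise disjoint measurable sets,
  m(union_{k >= 1} I_k) = sum_{k >= 1} m(I_k) = sum_{k >= 1} a * r^(k-1),
  with a = 1/4 and r = 2/7.
Since 0 < r = 2/7 < 1, the geometric series converges:
  sum_{k >= 1} a * r^(k-1) = a / (1 - r).
  = 1/4 / (1 - 2/7)
  = 1/4 / (5/7)
  = 7/20.

7/20


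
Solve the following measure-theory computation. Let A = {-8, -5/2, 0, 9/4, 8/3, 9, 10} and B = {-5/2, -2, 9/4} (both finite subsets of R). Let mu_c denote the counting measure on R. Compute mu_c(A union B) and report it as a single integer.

Counting measure on a finite set equals cardinality. By inclusion-exclusion, |A union B| = |A| + |B| - |A cap B|.
|A| = 7, |B| = 3, |A cap B| = 2.
So mu_c(A union B) = 7 + 3 - 2 = 8.

8


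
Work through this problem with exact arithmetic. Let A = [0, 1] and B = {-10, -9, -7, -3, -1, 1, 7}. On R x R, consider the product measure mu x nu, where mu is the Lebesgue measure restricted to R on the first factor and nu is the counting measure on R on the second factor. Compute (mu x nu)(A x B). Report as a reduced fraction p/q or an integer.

For a measurable rectangle A x B, the product measure satisfies
  (mu x nu)(A x B) = mu(A) * nu(B).
  mu(A) = 1.
  nu(B) = 7.
  (mu x nu)(A x B) = 1 * 7 = 7.

7


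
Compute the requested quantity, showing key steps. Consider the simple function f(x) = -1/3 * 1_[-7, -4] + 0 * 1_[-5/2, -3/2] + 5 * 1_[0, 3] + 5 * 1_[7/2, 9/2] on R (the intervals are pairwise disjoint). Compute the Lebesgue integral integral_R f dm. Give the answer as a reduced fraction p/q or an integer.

For a simple function f = sum_i c_i * 1_{A_i} with disjoint A_i,
  integral f dm = sum_i c_i * m(A_i).
Lengths of the A_i:
  m(A_1) = -4 - (-7) = 3.
  m(A_2) = -3/2 - (-5/2) = 1.
  m(A_3) = 3 - 0 = 3.
  m(A_4) = 9/2 - 7/2 = 1.
Contributions c_i * m(A_i):
  (-1/3) * (3) = -1.
  (0) * (1) = 0.
  (5) * (3) = 15.
  (5) * (1) = 5.
Total: -1 + 0 + 15 + 5 = 19.

19


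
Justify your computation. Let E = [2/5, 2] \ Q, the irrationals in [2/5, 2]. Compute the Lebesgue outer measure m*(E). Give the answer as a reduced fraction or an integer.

The interval I = [2/5, 2] has m(I) = 2 - 2/5 = 8/5 (endpoints are measure-zero, so open/closed/half-open agree). Write I = (I cap Q) u (I \ Q). The rationals in I are countable, so m*(I cap Q) = 0 (cover each rational by intervals whose total length is arbitrarily small). By countable subadditivity m*(I) <= m*(I cap Q) + m*(I \ Q), hence m*(I \ Q) >= m(I) = 8/5. The reverse inequality m*(I \ Q) <= m*(I) = 8/5 is trivial since (I \ Q) is a subset of I. Therefore m*(I \ Q) = 8/5.

8/5


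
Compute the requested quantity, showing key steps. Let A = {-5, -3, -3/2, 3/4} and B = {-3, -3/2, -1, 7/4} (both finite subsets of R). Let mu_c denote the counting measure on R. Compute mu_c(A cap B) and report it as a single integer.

Counting measure on a finite set equals cardinality. mu_c(A cap B) = |A cap B| (elements appearing in both).
Enumerating the elements of A that also lie in B gives 2 element(s).
So mu_c(A cap B) = 2.

2


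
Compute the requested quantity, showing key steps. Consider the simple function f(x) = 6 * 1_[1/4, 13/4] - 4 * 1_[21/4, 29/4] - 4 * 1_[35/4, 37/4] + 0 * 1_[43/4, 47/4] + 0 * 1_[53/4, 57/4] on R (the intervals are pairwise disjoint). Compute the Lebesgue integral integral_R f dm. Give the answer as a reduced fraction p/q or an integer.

For a simple function f = sum_i c_i * 1_{A_i} with disjoint A_i,
  integral f dm = sum_i c_i * m(A_i).
Lengths of the A_i:
  m(A_1) = 13/4 - 1/4 = 3.
  m(A_2) = 29/4 - 21/4 = 2.
  m(A_3) = 37/4 - 35/4 = 1/2.
  m(A_4) = 47/4 - 43/4 = 1.
  m(A_5) = 57/4 - 53/4 = 1.
Contributions c_i * m(A_i):
  (6) * (3) = 18.
  (-4) * (2) = -8.
  (-4) * (1/2) = -2.
  (0) * (1) = 0.
  (0) * (1) = 0.
Total: 18 - 8 - 2 + 0 + 0 = 8.

8


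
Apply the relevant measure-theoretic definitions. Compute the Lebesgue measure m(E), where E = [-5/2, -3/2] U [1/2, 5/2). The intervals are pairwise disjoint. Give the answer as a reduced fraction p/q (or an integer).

For pairwise disjoint intervals, m(union_i I_i) = sum_i m(I_i),
and m is invariant under swapping open/closed endpoints (single points have measure 0).
So m(E) = sum_i (b_i - a_i).
  I_1 has length -3/2 - (-5/2) = 1.
  I_2 has length 5/2 - 1/2 = 2.
Summing:
  m(E) = 1 + 2 = 3.

3


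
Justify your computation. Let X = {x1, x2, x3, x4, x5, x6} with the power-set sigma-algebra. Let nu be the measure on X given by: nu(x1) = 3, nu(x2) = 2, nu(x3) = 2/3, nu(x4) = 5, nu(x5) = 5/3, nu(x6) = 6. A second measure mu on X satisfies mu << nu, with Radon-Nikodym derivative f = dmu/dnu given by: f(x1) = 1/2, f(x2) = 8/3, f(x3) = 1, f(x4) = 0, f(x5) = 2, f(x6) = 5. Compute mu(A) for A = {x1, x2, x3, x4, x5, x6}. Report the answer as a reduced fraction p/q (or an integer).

By the defining property of the Radon-Nikodym derivative, for every measurable set A,
  mu(A) = integral_A f dnu.
Since nu is a discrete measure concentrated on the atoms of X, the integral over A reduces to the sum
  mu(A) = sum_{x in A} f(x) * nu({x}).
Computing each term:
  x1: f(x1) * nu(x1) = 1/2 * 3 = 3/2.
  x2: f(x2) * nu(x2) = 8/3 * 2 = 16/3.
  x3: f(x3) * nu(x3) = 1 * 2/3 = 2/3.
  x4: f(x4) * nu(x4) = 0 * 5 = 0.
  x5: f(x5) * nu(x5) = 2 * 5/3 = 10/3.
  x6: f(x6) * nu(x6) = 5 * 6 = 30.
Summing: mu(A) = 3/2 + 16/3 + 2/3 + 0 + 10/3 + 30 = 245/6.

245/6


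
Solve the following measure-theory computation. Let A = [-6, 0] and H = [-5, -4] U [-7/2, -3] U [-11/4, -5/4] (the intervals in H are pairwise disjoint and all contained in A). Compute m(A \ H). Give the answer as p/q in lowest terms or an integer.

The ambient interval has length m(A) = 0 - (-6) = 6.
Since the holes are disjoint and sit inside A, by finite additivity
  m(H) = sum_i (b_i - a_i), and m(A \ H) = m(A) - m(H).
Computing the hole measures:
  m(H_1) = -4 - (-5) = 1.
  m(H_2) = -3 - (-7/2) = 1/2.
  m(H_3) = -5/4 - (-11/4) = 3/2.
Summed: m(H) = 1 + 1/2 + 3/2 = 3.
So m(A \ H) = 6 - 3 = 3.

3


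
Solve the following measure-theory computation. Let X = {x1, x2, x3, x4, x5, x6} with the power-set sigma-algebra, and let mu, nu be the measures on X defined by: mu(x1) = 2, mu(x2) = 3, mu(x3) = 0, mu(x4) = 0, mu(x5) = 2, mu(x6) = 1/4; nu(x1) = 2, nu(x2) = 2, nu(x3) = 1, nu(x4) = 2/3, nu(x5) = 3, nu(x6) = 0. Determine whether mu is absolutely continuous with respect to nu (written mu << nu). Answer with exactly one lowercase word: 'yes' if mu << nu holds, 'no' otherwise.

mu << nu means: every nu-null measurable set is also mu-null; equivalently, for every atom x, if nu({x}) = 0 then mu({x}) = 0.
Checking each atom:
  x1: nu = 2 > 0 -> no constraint.
  x2: nu = 2 > 0 -> no constraint.
  x3: nu = 1 > 0 -> no constraint.
  x4: nu = 2/3 > 0 -> no constraint.
  x5: nu = 3 > 0 -> no constraint.
  x6: nu = 0, mu = 1/4 > 0 -> violates mu << nu.
The atom(s) x6 violate the condition (nu = 0 but mu > 0). Therefore mu is NOT absolutely continuous w.r.t. nu.

no


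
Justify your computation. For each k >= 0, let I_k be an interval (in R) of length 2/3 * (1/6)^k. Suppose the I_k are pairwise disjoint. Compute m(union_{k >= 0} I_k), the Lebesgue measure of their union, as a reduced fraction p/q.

By countable additivity of the Lebesgue measure on pairwise disjoint measurable sets,
  m(union_{k >= 0} I_k) = sum_{k >= 0} m(I_k) = sum_{k >= 0} a * r^k,
  with a = 2/3 and r = 1/6.
Since 0 < r = 1/6 < 1, the geometric series converges:
  sum_{k >= 0} a * r^k = a / (1 - r).
  = 2/3 / (1 - 1/6)
  = 2/3 / (5/6)
  = 4/5.

4/5


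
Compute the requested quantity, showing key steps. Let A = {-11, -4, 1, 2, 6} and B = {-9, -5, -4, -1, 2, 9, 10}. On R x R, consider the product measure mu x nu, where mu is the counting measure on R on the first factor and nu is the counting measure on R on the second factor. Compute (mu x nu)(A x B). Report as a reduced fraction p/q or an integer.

For a measurable rectangle A x B, the product measure satisfies
  (mu x nu)(A x B) = mu(A) * nu(B).
  mu(A) = 5.
  nu(B) = 7.
  (mu x nu)(A x B) = 5 * 7 = 35.

35


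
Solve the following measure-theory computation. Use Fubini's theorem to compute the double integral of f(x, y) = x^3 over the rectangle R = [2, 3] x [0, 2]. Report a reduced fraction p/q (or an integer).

f(x, y) is a tensor product of a function of x and a function of y, and both factors are bounded continuous (hence Lebesgue integrable) on the rectangle, so Fubini's theorem applies:
  integral_R f d(m x m) = (integral_a1^b1 x^3 dx) * (integral_a2^b2 1 dy).
Inner integral in x: integral_{2}^{3} x^3 dx = (3^4 - 2^4)/4
  = 65/4.
Inner integral in y: integral_{0}^{2} 1 dy = (2^1 - 0^1)/1
  = 2.
Product: (65/4) * (2) = 65/2.

65/2


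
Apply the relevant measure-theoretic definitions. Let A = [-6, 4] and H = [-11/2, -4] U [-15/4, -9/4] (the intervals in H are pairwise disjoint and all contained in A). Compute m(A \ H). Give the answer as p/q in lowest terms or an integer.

The ambient interval has length m(A) = 4 - (-6) = 10.
Since the holes are disjoint and sit inside A, by finite additivity
  m(H) = sum_i (b_i - a_i), and m(A \ H) = m(A) - m(H).
Computing the hole measures:
  m(H_1) = -4 - (-11/2) = 3/2.
  m(H_2) = -9/4 - (-15/4) = 3/2.
Summed: m(H) = 3/2 + 3/2 = 3.
So m(A \ H) = 10 - 3 = 7.

7


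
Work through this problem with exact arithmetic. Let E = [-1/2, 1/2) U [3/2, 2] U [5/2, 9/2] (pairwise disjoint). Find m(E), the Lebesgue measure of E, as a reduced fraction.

For pairwise disjoint intervals, m(union_i I_i) = sum_i m(I_i),
and m is invariant under swapping open/closed endpoints (single points have measure 0).
So m(E) = sum_i (b_i - a_i).
  I_1 has length 1/2 - (-1/2) = 1.
  I_2 has length 2 - 3/2 = 1/2.
  I_3 has length 9/2 - 5/2 = 2.
Summing:
  m(E) = 1 + 1/2 + 2 = 7/2.

7/2


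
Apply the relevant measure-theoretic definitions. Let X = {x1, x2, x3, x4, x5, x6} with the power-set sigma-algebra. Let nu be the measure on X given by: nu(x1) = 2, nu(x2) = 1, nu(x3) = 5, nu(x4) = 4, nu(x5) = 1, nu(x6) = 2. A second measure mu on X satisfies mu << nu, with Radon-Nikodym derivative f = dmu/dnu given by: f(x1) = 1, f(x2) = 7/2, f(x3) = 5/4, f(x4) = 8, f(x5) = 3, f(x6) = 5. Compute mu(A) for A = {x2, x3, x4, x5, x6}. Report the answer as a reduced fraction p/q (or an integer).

By the defining property of the Radon-Nikodym derivative, for every measurable set A,
  mu(A) = integral_A f dnu.
Since nu is a discrete measure concentrated on the atoms of X, the integral over A reduces to the sum
  mu(A) = sum_{x in A} f(x) * nu({x}).
Computing each term:
  x2: f(x2) * nu(x2) = 7/2 * 1 = 7/2.
  x3: f(x3) * nu(x3) = 5/4 * 5 = 25/4.
  x4: f(x4) * nu(x4) = 8 * 4 = 32.
  x5: f(x5) * nu(x5) = 3 * 1 = 3.
  x6: f(x6) * nu(x6) = 5 * 2 = 10.
Summing: mu(A) = 7/2 + 25/4 + 32 + 3 + 10 = 219/4.

219/4


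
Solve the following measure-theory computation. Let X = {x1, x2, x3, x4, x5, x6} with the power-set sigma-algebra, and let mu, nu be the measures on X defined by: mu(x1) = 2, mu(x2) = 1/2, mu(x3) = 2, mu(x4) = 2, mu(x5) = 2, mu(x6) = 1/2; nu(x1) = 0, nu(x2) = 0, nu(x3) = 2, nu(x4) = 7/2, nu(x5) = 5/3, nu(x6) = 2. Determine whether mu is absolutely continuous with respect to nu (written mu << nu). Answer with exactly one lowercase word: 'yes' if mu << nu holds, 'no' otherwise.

mu << nu means: every nu-null measurable set is also mu-null; equivalently, for every atom x, if nu({x}) = 0 then mu({x}) = 0.
Checking each atom:
  x1: nu = 0, mu = 2 > 0 -> violates mu << nu.
  x2: nu = 0, mu = 1/2 > 0 -> violates mu << nu.
  x3: nu = 2 > 0 -> no constraint.
  x4: nu = 7/2 > 0 -> no constraint.
  x5: nu = 5/3 > 0 -> no constraint.
  x6: nu = 2 > 0 -> no constraint.
The atom(s) x1, x2 violate the condition (nu = 0 but mu > 0). Therefore mu is NOT absolutely continuous w.r.t. nu.

no


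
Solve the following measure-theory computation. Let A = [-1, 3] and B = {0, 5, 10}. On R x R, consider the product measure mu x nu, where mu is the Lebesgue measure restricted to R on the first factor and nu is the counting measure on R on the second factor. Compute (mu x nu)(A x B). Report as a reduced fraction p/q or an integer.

For a measurable rectangle A x B, the product measure satisfies
  (mu x nu)(A x B) = mu(A) * nu(B).
  mu(A) = 4.
  nu(B) = 3.
  (mu x nu)(A x B) = 4 * 3 = 12.

12


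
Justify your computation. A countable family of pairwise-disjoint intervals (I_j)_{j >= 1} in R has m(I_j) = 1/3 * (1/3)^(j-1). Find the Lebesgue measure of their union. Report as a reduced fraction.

By countable additivity of the Lebesgue measure on pairwise disjoint measurable sets,
  m(union_{j >= 1} I_j) = sum_{j >= 1} m(I_j) = sum_{j >= 1} a * r^(j-1),
  with a = 1/3 and r = 1/3.
Since 0 < r = 1/3 < 1, the geometric series converges:
  sum_{j >= 1} a * r^(j-1) = a / (1 - r).
  = 1/3 / (1 - 1/3)
  = 1/3 / (2/3)
  = 1/2.

1/2
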